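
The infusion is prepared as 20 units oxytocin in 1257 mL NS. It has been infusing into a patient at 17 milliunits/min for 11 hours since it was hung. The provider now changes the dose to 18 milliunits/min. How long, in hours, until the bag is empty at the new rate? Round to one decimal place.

8.1 hours

Initial rate:
17 milliunits/min × 60 min/hr = 1020 milliunits/hr
Concentration = 20 units ÷ 1257 mL = 0.0159109 units/mL = 15.9109 milliunits/mL
Rate = 1020 milliunits/hr ÷ 15.9109 milliunits/mL = 64.107 mL/hr
Volume infused so far = 64.107 mL/hr × 11 hr = 705.177 mL
Volume remaining = 1257 − 705.177 = 551.823 mL
New rate:
18 milliunits/min × 60 min/hr = 1080 milliunits/hr
Rate = 1080 milliunits/hr ÷ 15.9109 milliunits/mL = 67.878 mL/hr
Time remaining = 551.823 mL ÷ 67.878 mL/hr = 8.12963 hr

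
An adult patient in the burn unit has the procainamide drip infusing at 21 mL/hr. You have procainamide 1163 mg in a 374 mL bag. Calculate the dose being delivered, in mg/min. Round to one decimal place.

Concentration = 1163 mg ÷ 374 mL = 3.109626 mg/mL
Drug rate = 21 mL/hr × 3.109626 mg/mL = 65.30214 mg/hr
65.30214 mg/hr ÷ 60 min/hr = 1.088369 mg/min

1.1 mg/min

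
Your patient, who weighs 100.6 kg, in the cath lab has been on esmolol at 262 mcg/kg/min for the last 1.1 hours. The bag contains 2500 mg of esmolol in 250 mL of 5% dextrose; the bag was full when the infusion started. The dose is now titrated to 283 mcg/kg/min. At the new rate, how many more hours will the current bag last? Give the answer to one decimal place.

Initial rate:
Dose = 262 mcg/kg/min × 100.6 kg = 26357.2 mcg/min
26357.2 mcg/min × 60 min/hr = 1581432 mcg/hr
Concentration = 2500 mg ÷ 250 mL = 10 mg/mL = 10000 mcg/mL
Rate = 1581432 mcg/hr ÷ 10000 mcg/mL = 158.1432 mL/hr
Volume infused so far = 158.1432 mL/hr × 1.1 hr = 173.9575 mL
Volume remaining = 250 − 173.9575 = 76.04248 mL
New rate:
Dose = 283 mcg/kg/min × 100.6 kg = 28469.8 mcg/min
28469.8 mcg/min × 60 min/hr = 1708188 mcg/hr
Rate = 1708188 mcg/hr ÷ 10000 mcg/mL = 170.8188 mL/hr
Time remaining = 76.04248 mL ÷ 170.8188 mL/hr = 0.4451646 hr

0.4 hours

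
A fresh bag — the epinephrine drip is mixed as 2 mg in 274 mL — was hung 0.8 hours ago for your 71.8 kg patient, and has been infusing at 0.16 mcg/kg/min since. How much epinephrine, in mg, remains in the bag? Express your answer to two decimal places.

1.45 mg

Dose = 0.16 mcg/kg/min × 71.8 kg = 11.488 mcg/min
11.488 mcg/min × 60 min/hr = 689.28 mcg/hr
Concentration = 2 mg ÷ 274 mL = 0.00729927 mg/mL = 7.29927 mcg/mL
Rate = 689.28 mcg/hr ÷ 7.29927 mcg/mL = 94.43136 mL/hr
Volume infused = 94.43136 mL/hr × 0.8 hr = 75.54509 mL
Volume remaining = 274 − 75.54509 = 198.4549 mL
Drug remaining = 198.4549 mL × 7.29927 mcg/mL = 1448.576 mcg = 1.448576 mg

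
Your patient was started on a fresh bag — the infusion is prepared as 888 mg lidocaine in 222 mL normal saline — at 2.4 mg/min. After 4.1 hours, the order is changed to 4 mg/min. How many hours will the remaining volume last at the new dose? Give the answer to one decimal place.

Initial rate:
2.4 mg/min × 60 min/hr = 144 mg/hr
Concentration = 888 mg ÷ 222 mL = 4 mg/mL
Rate = 144 mg/hr ÷ 4 mg/mL = 36 mL/hr
Volume infused so far = 36 mL/hr × 4.1 hr = 147.6 mL
Volume remaining = 222 − 147.6 = 74.4 mL
New rate:
4 mg/min × 60 min/hr = 240 mg/hr
Rate = 240 mg/hr ÷ 4 mg/mL = 60 mL/hr
Time remaining = 74.4 mL ÷ 60 mL/hr = 1.24 hr

1.2 hours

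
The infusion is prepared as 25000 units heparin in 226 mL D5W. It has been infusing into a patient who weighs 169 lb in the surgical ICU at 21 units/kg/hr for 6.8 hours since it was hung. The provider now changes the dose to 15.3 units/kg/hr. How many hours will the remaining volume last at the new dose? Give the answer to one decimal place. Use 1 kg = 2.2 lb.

Initial rate:
Weight = 169 lb ÷ 2.2 lb/kg = 76.81818 kg
Dose = 21 units/kg/hr × 76.81818 kg = 1613.182 units/hr
Concentration = 25000 units ÷ 226 mL = 110.6195 units/mL
Rate = 1613.182 units/hr ÷ 110.6195 units/mL = 14.58316 mL/hr
Volume infused so far = 14.58316 mL/hr × 6.8 hr = 99.16551 mL
Volume remaining = 226 − 99.16551 = 126.8345 mL
New rate:
Dose = 15.3 units/kg/hr × 76.81818 kg = 1175.318 units/hr
Rate = 1175.318 units/hr ÷ 110.6195 units/mL = 10.62488 mL/hr
Time remaining = 126.8345 mL ÷ 10.62488 mL/hr = 11.9375 hr

11.9 hours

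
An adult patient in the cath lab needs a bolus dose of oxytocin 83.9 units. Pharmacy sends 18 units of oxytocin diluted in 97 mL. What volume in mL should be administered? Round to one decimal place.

452.1 mL

Concentration = 18 units ÷ 97 mL = 0.185567 units/mL
Volume = 83.9 units ÷ 0.185567 units/mL = 452.1278 mL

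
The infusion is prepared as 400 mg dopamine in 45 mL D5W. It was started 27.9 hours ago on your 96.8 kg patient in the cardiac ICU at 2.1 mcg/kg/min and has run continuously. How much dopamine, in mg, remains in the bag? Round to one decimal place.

59.7 mg

Dose = 2.1 mcg/kg/min × 96.8 kg = 203.28 mcg/min
203.28 mcg/min × 60 min/hr = 12196.8 mcg/hr
Concentration = 400 mg ÷ 45 mL = 8.888889 mg/mL = 8888.889 mcg/mL
Rate = 12196.8 mcg/hr ÷ 8888.889 mcg/mL = 1.37214 mL/hr
Volume infused = 1.37214 mL/hr × 27.9 hr = 38.28271 mL
Volume remaining = 45 − 38.28271 = 6.717294 mL
Drug remaining = 6.717294 mL × 8888.889 mcg/mL = 59709.28 mcg = 59.70928 mg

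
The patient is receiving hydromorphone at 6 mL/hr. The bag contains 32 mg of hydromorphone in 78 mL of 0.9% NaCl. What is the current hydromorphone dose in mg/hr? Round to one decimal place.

2.5 mg/hr

Concentration = 32 mg ÷ 78 mL = 0.4102564 mg/mL
Drug rate = 6 mL/hr × 0.4102564 mg/mL = 2.461538 mg/hr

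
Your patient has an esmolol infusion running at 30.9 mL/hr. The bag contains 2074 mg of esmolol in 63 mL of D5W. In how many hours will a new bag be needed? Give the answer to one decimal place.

Duration = 63 mL ÷ 30.9 mL/hr = 2.038835 hr

2.0 hours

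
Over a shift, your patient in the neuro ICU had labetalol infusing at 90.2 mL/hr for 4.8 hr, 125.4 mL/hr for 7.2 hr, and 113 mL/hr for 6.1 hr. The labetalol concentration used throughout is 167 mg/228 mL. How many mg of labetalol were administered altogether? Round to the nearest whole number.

1483 mg

Concentration = 167 mg ÷ 228 mL = 0.7324561 mg/mL
Stage 1: 90.2 mL/hr × 4.8 hr = 432.96 mL → 432.96 mL × 0.7324561 mg/mL = 317.1242 mg
Stage 2: 125.4 mL/hr × 7.2 hr = 902.88 mL → 902.88 mL × 0.7324561 mg/mL = 661.32 mg
Stage 3: 113 mL/hr × 6.1 hr = 689.3 mL → 689.3 mL × 0.7324561 mg/mL = 504.882 mg
Total = 317.1242 + 661.32 + 504.882 = 1483.326 mg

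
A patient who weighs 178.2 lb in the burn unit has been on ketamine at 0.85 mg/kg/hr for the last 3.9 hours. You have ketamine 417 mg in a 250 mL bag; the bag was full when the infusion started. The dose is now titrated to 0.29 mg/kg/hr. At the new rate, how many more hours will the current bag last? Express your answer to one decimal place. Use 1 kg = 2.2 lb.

6.3 hours

Initial rate:
Weight = 178.2 lb ÷ 2.2 lb/kg = 81 kg
Dose = 0.85 mg/kg/hr × 81 kg = 68.85 mg/hr
Concentration = 417 mg ÷ 250 mL = 1.668 mg/mL
Rate = 68.85 mg/hr ÷ 1.668 mg/mL = 41.27698 mL/hr
Volume infused so far = 41.27698 mL/hr × 3.9 hr = 160.9802 mL
Volume remaining = 250 − 160.9802 = 89.01978 mL
New rate:
Dose = 0.29 mg/kg/hr × 81 kg = 23.49 mg/hr
Rate = 23.49 mg/hr ÷ 1.668 mg/mL = 14.08273 mL/hr
Time remaining = 89.01978 mL ÷ 14.08273 mL/hr = 6.321201 hr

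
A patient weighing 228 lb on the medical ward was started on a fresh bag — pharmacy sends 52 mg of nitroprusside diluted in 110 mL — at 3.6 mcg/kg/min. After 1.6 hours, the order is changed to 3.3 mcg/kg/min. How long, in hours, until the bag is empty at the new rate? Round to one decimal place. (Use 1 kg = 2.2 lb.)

0.8 hours

Initial rate:
Weight = 228 lb ÷ 2.2 lb/kg = 103.6364 kg
Dose = 3.6 mcg/kg/min × 103.6364 kg = 373.0909 mcg/min
373.0909 mcg/min × 60 min/hr = 22385.45 mcg/hr
Concentration = 52 mg ÷ 110 mL = 0.4727273 mg/mL = 472.7273 mcg/mL
Rate = 22385.45 mcg/hr ÷ 472.7273 mcg/mL = 47.35385 mL/hr
Volume infused so far = 47.35385 mL/hr × 1.6 hr = 75.76615 mL
Volume remaining = 110 − 75.76615 = 34.23385 mL
New rate:
Dose = 3.3 mcg/kg/min × 103.6364 kg = 342 mcg/min
342 mcg/min × 60 min/hr = 20520 mcg/hr
Rate = 20520 mcg/hr ÷ 472.7273 mcg/mL = 43.40769 mL/hr
Time remaining = 34.23385 mL ÷ 43.40769 mL/hr = 0.7886585 hr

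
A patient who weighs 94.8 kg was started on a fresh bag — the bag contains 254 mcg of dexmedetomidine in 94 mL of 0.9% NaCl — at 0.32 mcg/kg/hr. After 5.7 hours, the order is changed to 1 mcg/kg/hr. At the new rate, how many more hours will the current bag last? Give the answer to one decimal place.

Initial rate:
Dose = 0.32 mcg/kg/hr × 94.8 kg = 30.336 mcg/hr
Concentration = 254 mcg ÷ 94 mL = 2.702128 mcg/mL
Rate = 30.336 mcg/hr ÷ 2.702128 mcg/mL = 11.22671 mL/hr
Volume infused so far = 11.22671 mL/hr × 5.7 hr = 63.99224 mL
Volume remaining = 94 − 63.99224 = 30.00776 mL
New rate:
Dose = 1 mcg/kg/hr × 94.8 kg = 94.8 mcg/hr
Rate = 94.8 mcg/hr ÷ 2.702128 mcg/mL = 35.08346 mL/hr
Time remaining = 30.00776 mL ÷ 35.08346 mL/hr = 0.8553249 hr

0.9 hours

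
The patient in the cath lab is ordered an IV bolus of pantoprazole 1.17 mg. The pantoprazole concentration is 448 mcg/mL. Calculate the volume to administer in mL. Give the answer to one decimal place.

2.6 mL

Concentration = 448 mcg/mL = 0.448 mg/mL
Volume = 1.17 mg ÷ 0.448 mg/mL = 2.611607 mL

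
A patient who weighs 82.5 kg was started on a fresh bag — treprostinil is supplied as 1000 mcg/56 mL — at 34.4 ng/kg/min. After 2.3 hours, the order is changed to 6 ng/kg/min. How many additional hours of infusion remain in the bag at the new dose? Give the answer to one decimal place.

20.5 hours

Initial rate:
Dose = 34.4 ng/kg/min × 82.5 kg = 2838 ng/min
2838 ng/min × 60 min/hr = 170280 ng/hr
Concentration = 1000 mcg ÷ 56 mL = 17.85714 mcg/mL = 17857.14 ng/mL
Rate = 170280 ng/hr ÷ 17857.14 ng/mL = 9.53568 mL/hr
Volume infused so far = 9.53568 mL/hr × 2.3 hr = 21.93206 mL
Volume remaining = 56 − 21.93206 = 34.06794 mL
New rate:
Dose = 6 ng/kg/min × 82.5 kg = 495 ng/min
495 ng/min × 60 min/hr = 29700 ng/hr
Rate = 29700 ng/hr ÷ 17857.14 ng/mL = 1.6632 mL/hr
Time remaining = 34.06794 mL ÷ 1.6632 mL/hr = 20.48337 hr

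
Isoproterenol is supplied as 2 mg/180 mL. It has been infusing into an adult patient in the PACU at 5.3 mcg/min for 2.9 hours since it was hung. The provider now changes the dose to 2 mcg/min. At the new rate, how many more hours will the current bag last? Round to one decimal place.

Initial rate:
5.3 mcg/min × 60 min/hr = 318 mcg/hr
Concentration = 2 mg ÷ 180 mL = 0.01111111 mg/mL = 11.11111 mcg/mL
Rate = 318 mcg/hr ÷ 11.11111 mcg/mL = 28.62 mL/hr
Volume infused so far = 28.62 mL/hr × 2.9 hr = 82.998 mL
Volume remaining = 180 − 82.998 = 97.002 mL
New rate:
2 mcg/min × 60 min/hr = 120 mcg/hr
Rate = 120 mcg/hr ÷ 11.11111 mcg/mL = 10.8 mL/hr
Time remaining = 97.002 mL ÷ 10.8 mL/hr = 8.981667 hr

9.0 hours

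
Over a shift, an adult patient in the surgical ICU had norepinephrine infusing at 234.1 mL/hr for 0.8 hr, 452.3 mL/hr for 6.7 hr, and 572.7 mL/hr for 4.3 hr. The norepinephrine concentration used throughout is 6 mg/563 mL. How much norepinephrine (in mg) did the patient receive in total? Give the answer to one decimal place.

Concentration = 6 mg ÷ 563 mL = 0.01065719 mg/mL
Stage 1: 234.1 mL/hr × 0.8 hr = 187.28 mL → 187.28 mL × 0.01065719 mg/mL = 1.995879 mg
Stage 2: 452.3 mL/hr × 6.7 hr = 3030.41 mL → 3030.41 mL × 0.01065719 mg/mL = 32.29567 mg
Stage 3: 572.7 mL/hr × 4.3 hr = 2462.61 mL → 2462.61 mL × 0.01065719 mg/mL = 26.24451 mg
Total = 1.995879 + 32.29567 + 26.24451 = 60.53606 mg

60.5 mg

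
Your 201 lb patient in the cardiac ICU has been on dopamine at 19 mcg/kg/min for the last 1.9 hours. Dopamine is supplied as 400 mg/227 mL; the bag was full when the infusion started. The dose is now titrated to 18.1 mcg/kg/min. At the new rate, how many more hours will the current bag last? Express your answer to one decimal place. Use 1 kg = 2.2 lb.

Initial rate:
Weight = 201 lb ÷ 2.2 lb/kg = 91.36364 kg
Dose = 19 mcg/kg/min × 91.36364 kg = 1735.909 mcg/min
1735.909 mcg/min × 60 min/hr = 104154.5 mcg/hr
Concentration = 400 mg ÷ 227 mL = 1.762115 mg/mL = 1762.115 mcg/mL
Rate = 104154.5 mcg/hr ÷ 1762.115 mcg/mL = 59.1077 mL/hr
Volume infused so far = 59.1077 mL/hr × 1.9 hr = 112.3046 mL
Volume remaining = 227 − 112.3046 = 114.6954 mL
New rate:
Dose = 18.1 mcg/kg/min × 91.36364 kg = 1653.682 mcg/min
1653.682 mcg/min × 60 min/hr = 99220.91 mcg/hr
Rate = 99220.91 mcg/hr ÷ 1762.115 mcg/mL = 56.30787 mL/hr
Time remaining = 114.6954 mL ÷ 56.30787 mL/hr = 2.036933 hr

2.0 hours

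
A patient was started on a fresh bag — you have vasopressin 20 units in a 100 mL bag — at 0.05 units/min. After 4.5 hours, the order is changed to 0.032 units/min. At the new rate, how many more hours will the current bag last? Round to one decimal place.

3.4 hours

Initial rate:
0.05 units/min × 60 min/hr = 3 units/hr
Concentration = 20 units ÷ 100 mL = 0.2 units/mL
Rate = 3 units/hr ÷ 0.2 units/mL = 15 mL/hr
Volume infused so far = 15 mL/hr × 4.5 hr = 67.5 mL
Volume remaining = 100 − 67.5 = 32.5 mL
New rate:
0.032 units/min × 60 min/hr = 1.92 units/hr
Rate = 1.92 units/hr ÷ 0.2 units/mL = 9.6 mL/hr
Time remaining = 32.5 mL ÷ 9.6 mL/hr = 3.385417 hr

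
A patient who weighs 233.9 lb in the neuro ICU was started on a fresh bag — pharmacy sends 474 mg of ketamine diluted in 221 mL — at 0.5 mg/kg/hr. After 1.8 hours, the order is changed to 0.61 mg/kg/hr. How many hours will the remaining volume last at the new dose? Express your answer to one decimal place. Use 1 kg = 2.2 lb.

Initial rate:
Weight = 233.9 lb ÷ 2.2 lb/kg = 106.3182 kg
Dose = 0.5 mg/kg/hr × 106.3182 kg = 53.15909 mg/hr
Concentration = 474 mg ÷ 221 mL = 2.144796 mg/mL
Rate = 53.15909 mg/hr ÷ 2.144796 mg/mL = 24.78515 mL/hr
Volume infused so far = 24.78515 mL/hr × 1.8 hr = 44.61326 mL
Volume remaining = 221 − 44.61326 = 176.3867 mL
New rate:
Dose = 0.61 mg/kg/hr × 106.3182 kg = 64.85409 mg/hr
Rate = 64.85409 mg/hr ÷ 2.144796 mg/mL = 30.23788 mL/hr
Time remaining = 176.3867 mL ÷ 30.23788 mL/hr = 5.833304 hr

5.8 hours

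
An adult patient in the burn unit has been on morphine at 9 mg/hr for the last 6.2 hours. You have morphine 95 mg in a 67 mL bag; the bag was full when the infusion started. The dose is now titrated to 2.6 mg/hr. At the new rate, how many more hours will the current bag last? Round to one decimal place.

15.1 hours

Initial rate:
Concentration = 95 mg ÷ 67 mL = 1.41791 mg/mL
Rate = 9 mg/hr ÷ 1.41791 mg/mL = 6.347368 mL/hr
Volume infused so far = 6.347368 mL/hr × 6.2 hr = 39.35368 mL
Volume remaining = 67 − 39.35368 = 27.64632 mL
New rate:
Rate = 2.6 mg/hr ÷ 1.41791 mg/mL = 1.833684 mL/hr
Time remaining = 27.64632 mL ÷ 1.833684 mL/hr = 15.07692 hr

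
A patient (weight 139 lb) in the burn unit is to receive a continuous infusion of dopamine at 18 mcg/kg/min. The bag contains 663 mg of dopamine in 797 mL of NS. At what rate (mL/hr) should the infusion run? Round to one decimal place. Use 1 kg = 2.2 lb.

Weight = 139 lb ÷ 2.2 lb/kg = 63.18182 kg
Dose = 18 mcg/kg/min × 63.18182 kg = 1137.273 mcg/min
1137.273 mcg/min × 60 min/hr = 68236.36 mcg/hr
Concentration = 663 mg ÷ 797 mL = 0.8318695 mg/mL = 831.8695 mcg/mL
Rate = 68236.36 mcg/hr ÷ 831.8695 mcg/mL = 82.02773 mL/hr

82.0 mL/hr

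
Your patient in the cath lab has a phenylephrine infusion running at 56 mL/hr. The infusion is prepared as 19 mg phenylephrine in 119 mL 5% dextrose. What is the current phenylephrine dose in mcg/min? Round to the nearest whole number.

Concentration = 19 mg ÷ 119 mL = 0.1596639 mg/mL = 159.6639 mcg/mL
Drug rate = 56 mL/hr × 159.6639 mcg/mL = 8941.176 mcg/hr
8941.176 mcg/hr ÷ 60 min/hr = 149.0196 mcg/min

149 mcg/min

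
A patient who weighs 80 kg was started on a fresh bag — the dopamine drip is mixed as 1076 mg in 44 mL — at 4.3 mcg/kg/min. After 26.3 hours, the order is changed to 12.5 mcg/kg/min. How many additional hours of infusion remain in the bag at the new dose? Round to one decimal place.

8.9 hours

Initial rate:
Dose = 4.3 mcg/kg/min × 80 kg = 344 mcg/min
344 mcg/min × 60 min/hr = 20640 mcg/hr
Concentration = 1076 mg ÷ 44 mL = 24.45455 mg/mL = 24454.55 mcg/mL
Rate = 20640 mcg/hr ÷ 24454.55 mcg/mL = 0.8440149 mL/hr
Volume infused so far = 0.8440149 mL/hr × 26.3 hr = 22.19759 mL
Volume remaining = 44 − 22.19759 = 21.80241 mL
New rate:
Dose = 12.5 mcg/kg/min × 80 kg = 1000 mcg/min
1000 mcg/min × 60 min/hr = 60000 mcg/hr
Rate = 60000 mcg/hr ÷ 24454.55 mcg/mL = 2.453532 mL/hr
Time remaining = 21.80241 mL ÷ 2.453532 mL/hr = 8.886133 hr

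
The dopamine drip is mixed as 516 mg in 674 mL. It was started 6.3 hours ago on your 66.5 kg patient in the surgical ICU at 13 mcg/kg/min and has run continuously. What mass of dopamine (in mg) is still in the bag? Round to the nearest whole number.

189 mg

Dose = 13 mcg/kg/min × 66.5 kg = 864.5 mcg/min
864.5 mcg/min × 60 min/hr = 51870 mcg/hr
Concentration = 516 mg ÷ 674 mL = 0.7655786 mg/mL = 765.5786 mcg/mL
Rate = 51870 mcg/hr ÷ 765.5786 mcg/mL = 67.75267 mL/hr
Volume infused = 67.75267 mL/hr × 6.3 hr = 426.8418 mL
Volume remaining = 674 − 426.8418 = 247.1582 mL
Drug remaining = 247.1582 mL × 765.5786 mcg/mL = 189219 mcg = 189.219 mg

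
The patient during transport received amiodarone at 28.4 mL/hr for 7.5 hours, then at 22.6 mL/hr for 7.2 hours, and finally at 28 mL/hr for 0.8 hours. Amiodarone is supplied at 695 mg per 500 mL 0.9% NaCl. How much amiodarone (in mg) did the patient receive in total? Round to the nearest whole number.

Concentration = 695 mg ÷ 500 mL = 1.39 mg/mL
Stage 1: 28.4 mL/hr × 7.5 hr = 213 mL → 213 mL × 1.39 mg/mL = 296.07 mg
Stage 2: 22.6 mL/hr × 7.2 hr = 162.72 mL → 162.72 mL × 1.39 mg/mL = 226.1808 mg
Stage 3: 28 mL/hr × 0.8 hr = 22.4 mL → 22.4 mL × 1.39 mg/mL = 31.136 mg
Total = 296.07 + 226.1808 + 31.136 = 553.3868 mg

553 mg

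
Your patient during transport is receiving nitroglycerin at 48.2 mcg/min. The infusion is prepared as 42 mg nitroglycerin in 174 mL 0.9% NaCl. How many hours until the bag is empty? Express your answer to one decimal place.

48.2 mcg/min × 60 min/hr = 2892 mcg/hr
Concentration = 42 mg ÷ 174 mL = 0.2413793 mg/mL = 241.3793 mcg/mL
Rate = 2892 mcg/hr ÷ 241.3793 mcg/mL = 11.98114 mL/hr
Duration = 174 mL ÷ 11.98114 mL/hr = 14.52282 hr

14.5 hours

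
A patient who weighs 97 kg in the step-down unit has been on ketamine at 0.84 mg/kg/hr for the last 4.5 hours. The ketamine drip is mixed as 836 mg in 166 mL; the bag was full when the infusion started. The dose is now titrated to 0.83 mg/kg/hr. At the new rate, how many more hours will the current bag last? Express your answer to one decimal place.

Initial rate:
Dose = 0.84 mg/kg/hr × 97 kg = 81.48 mg/hr
Concentration = 836 mg ÷ 166 mL = 5.036145 mg/mL
Rate = 81.48 mg/hr ÷ 5.036145 mg/mL = 16.17904 mL/hr
Volume infused so far = 16.17904 mL/hr × 4.5 hr = 72.80569 mL
Volume remaining = 166 − 72.80569 = 93.19431 mL
New rate:
Dose = 0.83 mg/kg/hr × 97 kg = 80.51 mg/hr
Rate = 80.51 mg/hr ÷ 5.036145 mg/mL = 15.98644 mL/hr
Time remaining = 93.19431 mL ÷ 15.98644 mL/hr = 5.829586 hr

5.8 hours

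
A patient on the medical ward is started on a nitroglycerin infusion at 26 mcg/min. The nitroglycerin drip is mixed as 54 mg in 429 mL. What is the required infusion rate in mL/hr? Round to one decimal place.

26 mcg/min × 60 min/hr = 1560 mcg/hr
Concentration = 54 mg ÷ 429 mL = 0.1258741 mg/mL = 125.8741 mcg/mL
Rate = 1560 mcg/hr ÷ 125.8741 mcg/mL = 12.39333 mL/hr

12.4 mL/hr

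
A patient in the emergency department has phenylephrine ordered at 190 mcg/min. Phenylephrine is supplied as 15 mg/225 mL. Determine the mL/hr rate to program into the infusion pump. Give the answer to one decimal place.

190 mcg/min × 60 min/hr = 11400 mcg/hr
Concentration = 15 mg ÷ 225 mL = 0.06666667 mg/mL = 66.66667 mcg/mL
Rate = 11400 mcg/hr ÷ 66.66667 mcg/mL = 171 mL/hr

171.0 mL/hr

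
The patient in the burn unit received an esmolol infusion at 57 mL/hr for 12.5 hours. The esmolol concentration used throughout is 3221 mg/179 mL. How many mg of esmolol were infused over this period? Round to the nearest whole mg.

Concentration = 3221 mg ÷ 179 mL = 17.99441 mg/mL = 17994.41 mcg/mL
Drug rate = 57 mL/hr × 17994.41 mcg/mL = 1025682 mcg/hr
Total = 1025682 mcg/hr × 12.5 hr = 12821020 mcg = 12821.02 mg

12821 mg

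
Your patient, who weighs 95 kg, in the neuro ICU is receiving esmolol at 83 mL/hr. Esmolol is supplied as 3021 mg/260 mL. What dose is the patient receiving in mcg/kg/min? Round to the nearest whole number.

Concentration = 3021 mg ÷ 260 mL = 11.61923 mg/mL = 11619.23 mcg/mL
Drug rate = 83 mL/hr × 11619.23 mcg/mL = 964396.2 mcg/hr
964396.2 mcg/hr ÷ 60 min/hr = 16073.27 mcg/min
16073.27 mcg/min ÷ 95 kg = 169.1923 mcg/kg/min

169 mcg/kg/min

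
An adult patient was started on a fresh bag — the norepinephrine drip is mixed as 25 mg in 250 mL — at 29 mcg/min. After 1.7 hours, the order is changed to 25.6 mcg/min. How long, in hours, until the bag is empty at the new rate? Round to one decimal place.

Initial rate:
29 mcg/min × 60 min/hr = 1740 mcg/hr
Concentration = 25 mg ÷ 250 mL = 0.1 mg/mL = 100 mcg/mL
Rate = 1740 mcg/hr ÷ 100 mcg/mL = 17.4 mL/hr
Volume infused so far = 17.4 mL/hr × 1.7 hr = 29.58 mL
Volume remaining = 250 − 29.58 = 220.42 mL
New rate:
25.6 mcg/min × 60 min/hr = 1536 mcg/hr
Rate = 1536 mcg/hr ÷ 100 mcg/mL = 15.36 mL/hr
Time remaining = 220.42 mL ÷ 15.36 mL/hr = 14.35026 hr

14.4 hours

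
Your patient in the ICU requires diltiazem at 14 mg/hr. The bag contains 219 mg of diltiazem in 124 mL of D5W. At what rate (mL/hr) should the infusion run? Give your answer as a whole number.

Concentration = 219 mg ÷ 124 mL = 1.766129 mg/mL
Rate = 14 mg/hr ÷ 1.766129 mg/mL = 7.926941 mL/hr

8 mL/hr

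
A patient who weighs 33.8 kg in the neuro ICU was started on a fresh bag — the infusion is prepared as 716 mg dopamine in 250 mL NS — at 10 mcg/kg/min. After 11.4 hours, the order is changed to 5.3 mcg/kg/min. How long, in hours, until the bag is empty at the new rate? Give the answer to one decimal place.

45.1 hours

Initial rate:
Dose = 10 mcg/kg/min × 33.8 kg = 338 mcg/min
338 mcg/min × 60 min/hr = 20280 mcg/hr
Concentration = 716 mg ÷ 250 mL = 2.864 mg/mL = 2864 mcg/mL
Rate = 20280 mcg/hr ÷ 2864 mcg/mL = 7.081006 mL/hr
Volume infused so far = 7.081006 mL/hr × 11.4 hr = 80.72346 mL
Volume remaining = 250 − 80.72346 = 169.2765 mL
New rate:
Dose = 5.3 mcg/kg/min × 33.8 kg = 179.14 mcg/min
179.14 mcg/min × 60 min/hr = 10748.4 mcg/hr
Rate = 10748.4 mcg/hr ÷ 2864 mcg/mL = 3.752933 mL/hr
Time remaining = 169.2765 mL ÷ 3.752933 mL/hr = 45.10513 hr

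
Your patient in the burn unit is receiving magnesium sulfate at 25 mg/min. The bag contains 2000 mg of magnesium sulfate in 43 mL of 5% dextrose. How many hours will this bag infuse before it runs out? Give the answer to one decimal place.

25 mg/min × 60 min/hr = 1500 mg/hr
Concentration = 2000 mg ÷ 43 mL = 46.51163 mg/mL
Rate = 1500 mg/hr ÷ 46.51163 mg/mL = 32.25 mL/hr
Duration = 43 mL ÷ 32.25 mL/hr = 1.333333 hr

1.3 hours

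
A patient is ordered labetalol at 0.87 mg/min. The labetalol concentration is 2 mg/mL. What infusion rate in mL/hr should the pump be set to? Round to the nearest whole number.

26 mL/hr

0.87 mg/min × 60 min/hr = 52.2 mg/hr
Rate = 52.2 mg/hr ÷ 2 mg/mL = 26.1 mL/hr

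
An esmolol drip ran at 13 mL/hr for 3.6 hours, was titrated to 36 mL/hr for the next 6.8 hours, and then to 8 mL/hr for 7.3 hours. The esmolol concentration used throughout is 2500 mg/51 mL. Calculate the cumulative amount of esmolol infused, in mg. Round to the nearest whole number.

17157 mg

Concentration = 2500 mg ÷ 51 mL = 49.01961 mg/mL
Stage 1: 13 mL/hr × 3.6 hr = 46.8 mL → 46.8 mL × 49.01961 mg/mL = 2294.118 mg
Stage 2: 36 mL/hr × 6.8 hr = 244.8 mL → 244.8 mL × 49.01961 mg/mL = 12000 mg
Stage 3: 8 mL/hr × 7.3 hr = 58.4 mL → 58.4 mL × 49.01961 mg/mL = 2862.745 mg
Total = 2294.118 + 12000 + 2862.745 = 17156.86 mg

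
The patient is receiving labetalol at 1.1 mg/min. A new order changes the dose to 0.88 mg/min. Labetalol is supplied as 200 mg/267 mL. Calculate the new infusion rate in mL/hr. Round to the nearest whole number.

70 mL/hr

0.88 mg/min × 60 min/hr = 52.8 mg/hr
Concentration = 200 mg ÷ 267 mL = 0.7490637 mg/mL
Rate = 52.8 mg/hr ÷ 0.7490637 mg/mL = 70.488 mL/hr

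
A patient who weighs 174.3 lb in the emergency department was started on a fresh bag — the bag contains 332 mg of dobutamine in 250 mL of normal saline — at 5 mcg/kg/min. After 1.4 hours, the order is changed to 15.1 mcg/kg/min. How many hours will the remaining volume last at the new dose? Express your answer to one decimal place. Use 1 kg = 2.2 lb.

Initial rate:
Weight = 174.3 lb ÷ 2.2 lb/kg = 79.22727 kg
Dose = 5 mcg/kg/min × 79.22727 kg = 396.1364 mcg/min
396.1364 mcg/min × 60 min/hr = 23768.18 mcg/hr
Concentration = 332 mg ÷ 250 mL = 1.328 mg/mL = 1328 mcg/mL
Rate = 23768.18 mcg/hr ÷ 1328 mcg/mL = 17.89773 mL/hr
Volume infused so far = 17.89773 mL/hr × 1.4 hr = 25.05682 mL
Volume remaining = 250 − 25.05682 = 224.9432 mL
New rate:
Dose = 15.1 mcg/kg/min × 79.22727 kg = 1196.332 mcg/min
1196.332 mcg/min × 60 min/hr = 71779.91 mcg/hr
Rate = 71779.91 mcg/hr ÷ 1328 mcg/mL = 54.05114 mL/hr
Time remaining = 224.9432 mL ÷ 54.05114 mL/hr = 4.161673 hr

4.2 hours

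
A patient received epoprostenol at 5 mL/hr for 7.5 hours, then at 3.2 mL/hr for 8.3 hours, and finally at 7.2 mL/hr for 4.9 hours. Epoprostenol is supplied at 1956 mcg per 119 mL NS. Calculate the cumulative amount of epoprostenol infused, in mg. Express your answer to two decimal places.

Concentration = 1956 mcg ÷ 119 mL = 16.43697 mcg/mL
Stage 1: 5 mL/hr × 7.5 hr = 37.5 mL → 37.5 mL × 16.43697 mcg/mL = 616.3866 mcg
Stage 2: 3.2 mL/hr × 8.3 hr = 26.56 mL → 26.56 mL × 16.43697 mcg/mL = 436.5661 mcg
Stage 3: 7.2 mL/hr × 4.9 hr = 35.28 mL → 35.28 mL × 16.43697 mcg/mL = 579.8965 mcg
Total = 616.3866 + 436.5661 + 579.8965 = 1632.849 mcg = 1.632849 mg

1.63 mg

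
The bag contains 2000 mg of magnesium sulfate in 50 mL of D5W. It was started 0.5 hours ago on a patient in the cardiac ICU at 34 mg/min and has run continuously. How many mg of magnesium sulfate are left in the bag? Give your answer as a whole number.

34 mg/min × 60 min/hr = 2040 mg/hr
Concentration = 2000 mg ÷ 50 mL = 40 mg/mL
Rate = 2040 mg/hr ÷ 40 mg/mL = 51 mL/hr
Volume infused = 51 mL/hr × 0.5 hr = 25.5 mL
Volume remaining = 50 − 25.5 = 24.5 mL
Drug remaining = 24.5 mL × 40 mg/mL = 980 mg

980 mg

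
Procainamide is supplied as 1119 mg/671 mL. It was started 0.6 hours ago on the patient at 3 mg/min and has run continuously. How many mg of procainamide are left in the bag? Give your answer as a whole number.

3 mg/min × 60 min/hr = 180 mg/hr
Concentration = 1119 mg ÷ 671 mL = 1.66766 mg/mL
Rate = 180 mg/hr ÷ 1.66766 mg/mL = 107.9357 mL/hr
Volume infused = 107.9357 mL/hr × 0.6 hr = 64.76139 mL
Volume remaining = 671 − 64.76139 = 606.2386 mL
Drug remaining = 606.2386 mL × 1.66766 mg/mL = 1011 mg

1011 mg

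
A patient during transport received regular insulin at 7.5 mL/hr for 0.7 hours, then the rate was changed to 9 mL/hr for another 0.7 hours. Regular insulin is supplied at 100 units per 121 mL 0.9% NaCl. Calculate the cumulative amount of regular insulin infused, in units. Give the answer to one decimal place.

Concentration = 100 units ÷ 121 mL = 0.8264463 units/mL
Stage 1: 7.5 mL/hr × 0.7 hr = 5.25 mL → 5.25 mL × 0.8264463 units/mL = 4.338843 units
Stage 2: 9 mL/hr × 0.7 hr = 6.3 mL → 6.3 mL × 0.8264463 units/mL = 5.206612 units
Total = 4.338843 + 5.206612 = 9.545455 units

9.5 units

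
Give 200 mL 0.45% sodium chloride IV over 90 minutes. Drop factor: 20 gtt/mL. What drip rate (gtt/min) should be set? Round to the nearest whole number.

200 mL ÷ (90 min) = 2.222222 mL/min
2.222222 mL/min × 20 gtt/mL = 44.44444 gtt/min

44 gtt/min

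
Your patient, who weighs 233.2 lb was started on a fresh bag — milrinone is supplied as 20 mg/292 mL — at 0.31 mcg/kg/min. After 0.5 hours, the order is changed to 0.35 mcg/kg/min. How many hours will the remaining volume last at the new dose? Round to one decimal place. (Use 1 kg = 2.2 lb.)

8.5 hours

Initial rate:
Weight = 233.2 lb ÷ 2.2 lb/kg = 106 kg
Dose = 0.31 mcg/kg/min × 106 kg = 32.86 mcg/min
32.86 mcg/min × 60 min/hr = 1971.6 mcg/hr
Concentration = 20 mg ÷ 292 mL = 0.06849315 mg/mL = 68.49315 mcg/mL
Rate = 1971.6 mcg/hr ÷ 68.49315 mcg/mL = 28.78536 mL/hr
Volume infused so far = 28.78536 mL/hr × 0.5 hr = 14.39268 mL
Volume remaining = 292 − 14.39268 = 277.6073 mL
New rate:
Dose = 0.35 mcg/kg/min × 106 kg = 37.1 mcg/min
37.1 mcg/min × 60 min/hr = 2226 mcg/hr
Rate = 2226 mcg/hr ÷ 68.49315 mcg/mL = 32.4996 mL/hr
Time remaining = 277.6073 mL ÷ 32.4996 mL/hr = 8.541869 hr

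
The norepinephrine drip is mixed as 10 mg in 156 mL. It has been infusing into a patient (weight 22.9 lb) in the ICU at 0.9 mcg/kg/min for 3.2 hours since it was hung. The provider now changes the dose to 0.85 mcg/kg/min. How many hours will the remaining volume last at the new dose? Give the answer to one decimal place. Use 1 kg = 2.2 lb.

15.4 hours

Initial rate:
Weight = 22.9 lb ÷ 2.2 lb/kg = 10.40909 kg
Dose = 0.9 mcg/kg/min × 10.40909 kg = 9.368182 mcg/min
9.368182 mcg/min × 60 min/hr = 562.0909 mcg/hr
Concentration = 10 mg ÷ 156 mL = 0.06410256 mg/mL = 64.10256 mcg/mL
Rate = 562.0909 mcg/hr ÷ 64.10256 mcg/mL = 8.768618 mL/hr
Volume infused so far = 8.768618 mL/hr × 3.2 hr = 28.05958 mL
Volume remaining = 156 − 28.05958 = 127.9404 mL
New rate:
Dose = 0.85 mcg/kg/min × 10.40909 kg = 8.847727 mcg/min
8.847727 mcg/min × 60 min/hr = 530.8636 mcg/hr
Rate = 530.8636 mcg/hr ÷ 64.10256 mcg/mL = 8.281473 mL/hr
Time remaining = 127.9404 mL ÷ 8.281473 mL/hr = 15.44899 hr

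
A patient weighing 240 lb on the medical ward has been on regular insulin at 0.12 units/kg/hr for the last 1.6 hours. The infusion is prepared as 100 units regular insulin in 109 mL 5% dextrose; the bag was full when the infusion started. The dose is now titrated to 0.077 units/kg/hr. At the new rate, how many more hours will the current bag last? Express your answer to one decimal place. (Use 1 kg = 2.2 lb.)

Initial rate:
Weight = 240 lb ÷ 2.2 lb/kg = 109.0909 kg
Dose = 0.12 units/kg/hr × 109.0909 kg = 13.09091 units/hr
Concentration = 100 units ÷ 109 mL = 0.9174312 units/mL
Rate = 13.09091 units/hr ÷ 0.9174312 units/mL = 14.26909 mL/hr
Volume infused so far = 14.26909 mL/hr × 1.6 hr = 22.83055 mL
Volume remaining = 109 − 22.83055 = 86.16945 mL
New rate:
Dose = 0.077 units/kg/hr × 109.0909 kg = 8.4 units/hr
Rate = 8.4 units/hr ÷ 0.9174312 units/mL = 9.156 mL/hr
Time remaining = 86.16945 mL ÷ 9.156 mL/hr = 9.411255 hr

9.4 hours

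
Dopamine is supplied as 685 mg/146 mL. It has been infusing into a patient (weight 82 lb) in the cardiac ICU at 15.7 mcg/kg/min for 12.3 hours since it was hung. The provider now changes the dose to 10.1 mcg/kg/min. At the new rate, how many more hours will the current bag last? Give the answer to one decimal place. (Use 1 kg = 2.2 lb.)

Initial rate:
Weight = 82 lb ÷ 2.2 lb/kg = 37.27273 kg
Dose = 15.7 mcg/kg/min × 37.27273 kg = 585.1818 mcg/min
585.1818 mcg/min × 60 min/hr = 35110.91 mcg/hr
Concentration = 685 mg ÷ 146 mL = 4.691781 mg/mL = 4691.781 mcg/mL
Rate = 35110.91 mcg/hr ÷ 4691.781 mcg/mL = 7.483493 mL/hr
Volume infused so far = 7.483493 mL/hr × 12.3 hr = 92.04696 mL
Volume remaining = 146 − 92.04696 = 53.95304 mL
New rate:
Dose = 10.1 mcg/kg/min × 37.27273 kg = 376.4545 mcg/min
376.4545 mcg/min × 60 min/hr = 22587.27 mcg/hr
Rate = 22587.27 mcg/hr ÷ 4691.781 mcg/mL = 4.814222 mL/hr
Time remaining = 53.95304 mL ÷ 4.814222 mL/hr = 11.20701 hr

11.2 hours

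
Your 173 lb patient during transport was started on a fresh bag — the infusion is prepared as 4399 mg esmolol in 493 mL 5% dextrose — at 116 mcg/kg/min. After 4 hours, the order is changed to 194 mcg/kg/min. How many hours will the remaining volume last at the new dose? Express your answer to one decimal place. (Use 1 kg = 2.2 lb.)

Initial rate:
Weight = 173 lb ÷ 2.2 lb/kg = 78.63636 kg
Dose = 116 mcg/kg/min × 78.63636 kg = 9121.818 mcg/min
9121.818 mcg/min × 60 min/hr = 547309.1 mcg/hr
Concentration = 4399 mg ÷ 493 mL = 8.922921 mg/mL = 8922.921 mcg/mL
Rate = 547309.1 mcg/hr ÷ 8922.921 mcg/mL = 61.33744 mL/hr
Volume infused so far = 61.33744 mL/hr × 4 hr = 245.3497 mL
Volume remaining = 493 − 245.3497 = 247.6503 mL
New rate:
Dose = 194 mcg/kg/min × 78.63636 kg = 15255.45 mcg/min
15255.45 mcg/min × 60 min/hr = 915327.3 mcg/hr
Rate = 915327.3 mcg/hr ÷ 8922.921 mcg/mL = 102.5816 mL/hr
Time remaining = 247.6503 mL ÷ 102.5816 mL/hr = 2.414179 hr

2.4 hours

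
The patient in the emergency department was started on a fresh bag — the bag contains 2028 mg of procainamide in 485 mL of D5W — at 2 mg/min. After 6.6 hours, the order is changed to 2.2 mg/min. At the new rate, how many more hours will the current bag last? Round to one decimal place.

Initial rate:
2 mg/min × 60 min/hr = 120 mg/hr
Concentration = 2028 mg ÷ 485 mL = 4.181443 mg/mL
Rate = 120 mg/hr ÷ 4.181443 mg/mL = 28.69822 mL/hr
Volume infused so far = 28.69822 mL/hr × 6.6 hr = 189.4083 mL
Volume remaining = 485 − 189.4083 = 295.5917 mL
New rate:
2.2 mg/min × 60 min/hr = 132 mg/hr
Rate = 132 mg/hr ÷ 4.181443 mg/mL = 31.56805 mL/hr
Time remaining = 295.5917 mL ÷ 31.56805 mL/hr = 9.363636 hr

9.4 hours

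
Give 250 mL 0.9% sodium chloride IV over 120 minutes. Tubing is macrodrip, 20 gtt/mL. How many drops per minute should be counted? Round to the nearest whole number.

250 mL ÷ (120 min) = 2.083333 mL/min
2.083333 mL/min × 20 gtt/mL = 41.66667 gtt/min

42 gtt/min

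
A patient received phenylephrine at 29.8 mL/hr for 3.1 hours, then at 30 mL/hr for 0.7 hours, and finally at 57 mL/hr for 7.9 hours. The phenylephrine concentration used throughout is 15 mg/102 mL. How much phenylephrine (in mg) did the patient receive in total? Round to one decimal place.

Concentration = 15 mg ÷ 102 mL = 0.1470588 mg/mL
Stage 1: 29.8 mL/hr × 3.1 hr = 92.38 mL → 92.38 mL × 0.1470588 mg/mL = 13.58529 mg
Stage 2: 30 mL/hr × 0.7 hr = 21 mL → 21 mL × 0.1470588 mg/mL = 3.088235 mg
Stage 3: 57 mL/hr × 7.9 hr = 450.3 mL → 450.3 mL × 0.1470588 mg/mL = 66.22059 mg
Total = 13.58529 + 3.088235 + 66.22059 = 82.89412 mg

82.9 mg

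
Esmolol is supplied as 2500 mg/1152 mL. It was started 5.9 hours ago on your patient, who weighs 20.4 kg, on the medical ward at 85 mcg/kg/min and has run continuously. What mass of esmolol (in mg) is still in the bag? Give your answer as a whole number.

Dose = 85 mcg/kg/min × 20.4 kg = 1734 mcg/min
1734 mcg/min × 60 min/hr = 104040 mcg/hr
Concentration = 2500 mg ÷ 1152 mL = 2.170139 mg/mL = 2170.139 mcg/mL
Rate = 104040 mcg/hr ÷ 2170.139 mcg/mL = 47.94163 mL/hr
Volume infused = 47.94163 mL/hr × 5.9 hr = 282.8556 mL
Volume remaining = 1152 − 282.8556 = 869.1444 mL
Drug remaining = 869.1444 mL × 2170.139 mcg/mL = 1886164 mcg = 1886.164 mg

1886 mg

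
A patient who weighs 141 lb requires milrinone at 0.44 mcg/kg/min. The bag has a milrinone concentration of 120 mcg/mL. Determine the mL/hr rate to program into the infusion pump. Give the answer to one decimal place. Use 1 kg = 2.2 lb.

14.1 mL/hr

Weight = 141 lb ÷ 2.2 lb/kg = 64.09091 kg
Dose = 0.44 mcg/kg/min × 64.09091 kg = 28.2 mcg/min
28.2 mcg/min × 60 min/hr = 1692 mcg/hr
Rate = 1692 mcg/hr ÷ 120 mcg/mL = 14.1 mL/hr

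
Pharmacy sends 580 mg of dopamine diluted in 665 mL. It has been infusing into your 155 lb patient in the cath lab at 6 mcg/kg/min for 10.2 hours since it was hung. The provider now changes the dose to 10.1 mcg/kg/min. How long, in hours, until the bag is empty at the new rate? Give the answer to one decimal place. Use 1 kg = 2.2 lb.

7.5 hours

Initial rate:
Weight = 155 lb ÷ 2.2 lb/kg = 70.45455 kg
Dose = 6 mcg/kg/min × 70.45455 kg = 422.7273 mcg/min
422.7273 mcg/min × 60 min/hr = 25363.64 mcg/hr
Concentration = 580 mg ÷ 665 mL = 0.8721805 mg/mL = 872.1805 mcg/mL
Rate = 25363.64 mcg/hr ÷ 872.1805 mcg/mL = 29.08072 mL/hr
Volume infused so far = 29.08072 mL/hr × 10.2 hr = 296.6234 mL
Volume remaining = 665 − 296.6234 = 368.3766 mL
New rate:
Dose = 10.1 mcg/kg/min × 70.45455 kg = 711.5909 mcg/min
711.5909 mcg/min × 60 min/hr = 42695.45 mcg/hr
Rate = 42695.45 mcg/hr ÷ 872.1805 mcg/mL = 48.95255 mL/hr
Time remaining = 368.3766 mL ÷ 48.95255 mL/hr = 7.525178 hr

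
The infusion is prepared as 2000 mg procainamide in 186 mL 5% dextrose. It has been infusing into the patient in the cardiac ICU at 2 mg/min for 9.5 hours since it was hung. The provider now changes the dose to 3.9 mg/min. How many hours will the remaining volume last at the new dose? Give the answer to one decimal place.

3.7 hours

Initial rate:
2 mg/min × 60 min/hr = 120 mg/hr
Concentration = 2000 mg ÷ 186 mL = 10.75269 mg/mL
Rate = 120 mg/hr ÷ 10.75269 mg/mL = 11.16 mL/hr
Volume infused so far = 11.16 mL/hr × 9.5 hr = 106.02 mL
Volume remaining = 186 − 106.02 = 79.98 mL
New rate:
3.9 mg/min × 60 min/hr = 234 mg/hr
Rate = 234 mg/hr ÷ 10.75269 mg/mL = 21.762 mL/hr
Time remaining = 79.98 mL ÷ 21.762 mL/hr = 3.675214 hr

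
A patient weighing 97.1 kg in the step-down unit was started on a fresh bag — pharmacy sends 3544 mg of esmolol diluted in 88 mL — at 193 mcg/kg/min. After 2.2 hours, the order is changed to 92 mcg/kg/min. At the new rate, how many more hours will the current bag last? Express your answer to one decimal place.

2.0 hours

Initial rate:
Dose = 193 mcg/kg/min × 97.1 kg = 18740.3 mcg/min
18740.3 mcg/min × 60 min/hr = 1124418 mcg/hr
Concentration = 3544 mg ÷ 88 mL = 40.27273 mg/mL = 40272.73 mcg/mL
Rate = 1124418 mcg/hr ÷ 40272.73 mcg/mL = 27.92009 mL/hr
Volume infused so far = 27.92009 mL/hr × 2.2 hr = 61.42419 mL
Volume remaining = 88 − 61.42419 = 26.57581 mL
New rate:
Dose = 92 mcg/kg/min × 97.1 kg = 8933.2 mcg/min
8933.2 mcg/min × 60 min/hr = 535992 mcg/hr
Rate = 535992 mcg/hr ÷ 40272.73 mcg/mL = 13.30906 mL/hr
Time remaining = 26.57581 mL ÷ 13.30906 mL/hr = 1.996822 hr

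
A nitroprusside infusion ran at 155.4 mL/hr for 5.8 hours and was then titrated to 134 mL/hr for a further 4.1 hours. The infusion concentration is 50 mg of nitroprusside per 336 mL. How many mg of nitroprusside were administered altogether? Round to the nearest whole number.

Concentration = 50 mg ÷ 336 mL = 0.1488095 mg/mL
Stage 1: 155.4 mL/hr × 5.8 hr = 901.32 mL → 901.32 mL × 0.1488095 mg/mL = 134.125 mg
Stage 2: 134 mL/hr × 4.1 hr = 549.4 mL → 549.4 mL × 0.1488095 mg/mL = 81.75595 mg
Total = 134.125 + 81.75595 = 215.881 mg

216 mg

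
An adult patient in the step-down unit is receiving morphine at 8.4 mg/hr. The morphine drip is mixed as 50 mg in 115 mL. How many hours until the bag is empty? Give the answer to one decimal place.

Concentration = 50 mg ÷ 115 mL = 0.4347826 mg/mL
Rate = 8.4 mg/hr ÷ 0.4347826 mg/mL = 19.32 mL/hr
Duration = 115 mL ÷ 19.32 mL/hr = 5.952381 hr

6.0 hours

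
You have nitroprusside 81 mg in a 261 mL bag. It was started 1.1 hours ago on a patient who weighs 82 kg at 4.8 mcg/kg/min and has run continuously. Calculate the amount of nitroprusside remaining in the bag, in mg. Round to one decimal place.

55.0 mg

Dose = 4.8 mcg/kg/min × 82 kg = 393.6 mcg/min
393.6 mcg/min × 60 min/hr = 23616 mcg/hr
Concentration = 81 mg ÷ 261 mL = 0.3103448 mg/mL = 310.3448 mcg/mL
Rate = 23616 mcg/hr ÷ 310.3448 mcg/mL = 76.096 mL/hr
Volume infused = 76.096 mL/hr × 1.1 hr = 83.7056 mL
Volume remaining = 261 − 83.7056 = 177.2944 mL
Drug remaining = 177.2944 mL × 310.3448 mcg/mL = 55022.4 mcg = 55.0224 mg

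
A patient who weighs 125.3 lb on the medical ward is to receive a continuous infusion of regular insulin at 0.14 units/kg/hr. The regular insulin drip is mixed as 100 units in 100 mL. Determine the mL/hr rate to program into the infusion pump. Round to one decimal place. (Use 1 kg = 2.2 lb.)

Weight = 125.3 lb ÷ 2.2 lb/kg = 56.95455 kg
Dose = 0.14 units/kg/hr × 56.95455 kg = 7.973636 units/hr
Concentration = 100 units ÷ 100 mL = 1 units/mL
Rate = 7.973636 units/hr ÷ 1 units/mL = 7.973636 mL/hr

8.0 mL/hr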